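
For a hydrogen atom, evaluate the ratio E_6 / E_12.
4.00000

Using E_n = -13.6057 Z² / n² eV with Z = 1:

E_6 = -13.6057 / 6² = -13.6057 / 36 = -0.37793611111 eV
E_12 = -13.6057 / 12² = -13.6057 / 144 = -0.09448402778 eV

The ratio is:
E_6/E_12 = (-0.37793611111) / (-0.09448402778)
E_6/E_12 = (-13.6057/36) / (-13.6057/144)
E_6/E_12 = 144/36
E_6/E_12 = 4.00000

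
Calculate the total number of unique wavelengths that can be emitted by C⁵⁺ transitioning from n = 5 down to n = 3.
3

The electron can occupy levels n = 3, 4, ..., 5 during de-excitation — that is m = 5 - 3 + 1 = 3 distinct levels.

The number of distinct spectral lines equals the number of ways to choose 2 of these m levels (each pair gives one possible emission transition):

Number of lines = m(m-1)/2 = 3×2/2 = 3

These correspond to all possible transitions between the 3 levels:
5 → 4, 5 → 3, 4 → 3

Each transition produces a photon with a unique energy (and thus wavelength). This count does not depend on Z.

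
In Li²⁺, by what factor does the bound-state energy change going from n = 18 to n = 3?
36.00000

Using E_n = -13.6057 Z² / n² eV with Z = 3:

E_3 = -13.6057 × 3² / 3² = -122.4513 / 9 = -13.60570000000 eV
E_18 = -13.6057 × 3² / 18² = -122.4513 / 324 = -0.37793611111 eV

The ratio is:
E_3/E_18 = (-13.60570000000) / (-0.37793611111)
E_3/E_18 = (-122.4513/9) / (-122.4513/324)
E_3/E_18 = 324/9
E_3/E_18 = 36.00000
(Note: the Z² factors cancel in the ratio.)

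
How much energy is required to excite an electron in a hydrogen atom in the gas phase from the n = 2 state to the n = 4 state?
2.5511 eV

The energy levels of a hydrogen-like atom are E_n = -13.6057 eV / n².

Energy at n = 2: E_2 = -13.6057 / 2² = -3.4014250 eV
Energy at n = 4: E_4 = -13.6057 / 4² = -0.8503563 eV

The excitation energy is the difference:
ΔE = E_4 - E_2
ΔE = -0.8503563 - (-3.4014250)
ΔE = 2.5511 eV

Since this is positive, energy must be absorbed (photon absorption).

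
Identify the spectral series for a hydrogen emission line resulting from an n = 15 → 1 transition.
Lyman series

The spectral series in hydrogen are named based on the final (lower) energy level:
- Lyman series: n_final = 1 (ultraviolet)
- Balmer series: n_final = 2 (visible/near-UV)
- Paschen series: n_final = 3 (infrared)
- Brackett series: n_final = 4 (infrared)
- Pfund series: n_final = 5 (far infrared)

Since this transition ends at n = 1, it belongs to the Lyman series.

For reference, this 15 → 1 line has photon energy
ΔE = 13.6057 eV × (1/1² - 1/15²) = 13.54523022 eV,
corresponding to wavelength λ = hc/ΔE = 1239.84 eV·nm / 13.54523022 eV = 91.533328 nm in the ultraviolet region.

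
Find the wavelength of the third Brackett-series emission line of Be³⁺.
135.309 nm

The lines of a series are numbered from the longest wavelength (smallest ΔE) outward; the third line is the transition from n = n_f + 3 to n_f.
The Brackett series has all transitions ending at n_f = 4.

For Be³⁺ (Z = 4), the third line (γ-line) is the jump from n = 7 to n = 4:
E_7 = -13.6057 × 4² / 7² = -4.4426776 eV
E_4 = -13.6057 × 4² / 4² = -13.6057000 eV
ΔE = E_7 - E_4 = 9.1630224 eV

λ = hc/E = 1239.84 eV·nm / 9.1630224 eV
λ = 135.309 nm

This is the γ-line of the Brackett series in Be³⁺.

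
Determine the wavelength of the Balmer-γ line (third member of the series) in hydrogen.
433.936 nm

The lines of a series are numbered from the longest wavelength (smallest ΔE) outward; the third line is the transition from n = n_f + 3 to n_f.
The Balmer series has all transitions ending at n_f = 2.

For H, the third line (γ-line) is the jump from n = 5 to n = 2:
E_5 = -13.6057 / 5² = -0.5442280 eV
E_2 = -13.6057 / 2² = -3.4014250 eV
ΔE = E_5 - E_2 = 2.8571970 eV

λ = hc/E = 1239.84 eV·nm / 2.8571970 eV
λ = 433.936 nm

This is the γ-line of the Balmer series in H.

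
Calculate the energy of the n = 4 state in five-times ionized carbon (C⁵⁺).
-30.612825 eV

For hydrogen-like ions, the energy levels scale with Z²:
E_n = -13.6057 Z² / n² eV

For C⁵⁺ (Z = 6) at n = 4:
E_4 = -13.6057 × 6² / 4²
E_4 = -13.6057 × 36 / 16
E_4 = -489.8052 / 16
E_4 = -30.612825 eV

The energy is 36 times more negative than hydrogen at the same n due to the stronger nuclear charge.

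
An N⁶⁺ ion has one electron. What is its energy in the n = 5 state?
-26.66717 eV

For hydrogen-like ions, the energy levels scale with Z²:
E_n = -13.6057 Z² / n² eV

For N⁶⁺ (Z = 7) at n = 5:
E_5 = -13.6057 × 7² / 5²
E_5 = -13.6057 × 49 / 25
E_5 = -666.6793 / 25
E_5 = -26.66717 eV

The energy is 49 times more negative than hydrogen at the same n due to the stronger nuclear charge.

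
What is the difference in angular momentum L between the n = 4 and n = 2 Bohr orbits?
2.1091e-34 J·s (or 2ℏ)

In the Bohr model, L_n = nℏ where ℏ = 1.054572e-34 J·s.

L_4 = 4ℏ = 4.218288e-34 J·s
L_2 = 2ℏ = 2.109144e-34 J·s

ΔL = L_4 - L_2 = (4 - 2)ℏ = 2ℏ
ΔL = 2 × 1.054572e-34 J·s = 2.1091e-34 J·s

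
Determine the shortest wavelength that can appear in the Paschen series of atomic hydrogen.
820.139 nm

The series limit corresponds to the transition from n = ∞ to n = 3.
This is the highest energy (shortest wavelength) transition in the Paschen series.

E_∞ = 0 eV
E_3 = -13.6057 / 3² = -1.5117444 eV

Energy at series limit:
ΔE = E_∞ - E_3 = 0 - (-1.5117444) = 1.5117444 eV
λ = hc/E = 1239.84 eV·nm / 1.5117444 eV = 820.139 nm

This energy equals the ionization energy from the n = 3 state of hydrogen.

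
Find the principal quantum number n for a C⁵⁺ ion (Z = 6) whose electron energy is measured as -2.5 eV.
n = 14

The exact energy levels follow E_n = -13.6057 Z² / n² eV with Z = 6.

The measured value (-2.5 eV) is reported to only 2 significant figures, so we must test candidate n values and see which one matches to that precision.

Candidate energies:
  n = 12:  E = -13.6057 × 6² / 12² = -3.401425 eV
  n = 13:  E = -13.6057 × 6² / 13² = -2.898256 eV
  n = 14:  E = -13.6057 × 6² / 14² = -2.499006 eV  ← matches
  n = 15:  E = -13.6057 × 6² / 15² = -2.176912 eV
  n = 16:  E = -13.6057 × 6² / 16² = -1.913302 eV

Checking against the measurement of -2.5 eV (2 sig figs), only n = 14 agrees:
E_14 = -2.499006 eV, which rounds to -2.5 eV ✓

Therefore n = 14.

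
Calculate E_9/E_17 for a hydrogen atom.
3.568

Using E_n = -13.6057 Z² / n² eV with Z = 1:

E_9 = -13.6057 / 9² = -13.6057 / 81 = -0.167971605 eV
E_17 = -13.6057 / 17² = -13.6057 / 289 = -0.047078547 eV

The ratio is:
E_9/E_17 = (-0.167971605) / (-0.047078547)
E_9/E_17 = (-13.6057/81) / (-13.6057/289)
E_9/E_17 = 289/81
E_9/E_17 = 3.568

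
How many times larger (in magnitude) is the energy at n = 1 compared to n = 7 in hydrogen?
49.000000

Using E_n = -13.6057 Z² / n² eV with Z = 1:

E_1 = -13.6057 / 1² = -13.6057 / 1 = -13.605700000000 eV
E_7 = -13.6057 / 7² = -13.6057 / 49 = -0.277667346939 eV

The ratio is:
E_1/E_7 = (-13.605700000000) / (-0.277667346939)
E_1/E_7 = (-13.6057/1) / (-13.6057/49)
E_1/E_7 = 49/1
E_1/E_7 = 49.000000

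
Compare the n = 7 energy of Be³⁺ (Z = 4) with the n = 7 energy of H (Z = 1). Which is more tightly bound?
Be³⁺ at n = 7 (E = -4.442678 eV)

Using E_n = -13.6057 Z² / n² eV:

Be³⁺ (Z = 4) at n = 7:
E = -13.6057 × 4² / 7² = -13.6057 × 16 / 49 = -4.442677551 eV

H (Z = 1) at n = 7:
E = -13.6057 × 1² / 7² = -13.6057 × 1 / 49 = -0.277667347 eV

Since -4.442677551 eV < -0.277667347 eV,
Be³⁺ at n = 7 is more tightly bound (requires more energy to ionize).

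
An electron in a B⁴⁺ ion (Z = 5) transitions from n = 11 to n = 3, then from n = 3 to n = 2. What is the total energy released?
82.2245 eV

The energy levels of B⁴⁺ are E_n = -13.6057 × 5² / n² eV.

First transition (11 → 3):
ΔE₁ = |E_3 - E_11|
ΔE₁ = |-37.7936111111 - (-2.8110950413)| = 34.9825161 eV

Second transition (3 → 2):
ΔE₂ = |E_2 - E_3|
ΔE₂ = |-85.0356250000 - (-37.7936111111)| = 47.2420139 eV

Total energy released:
E_total = ΔE₁ + ΔE₂ = 34.9825161 + 47.2420139 = 82.2245 eV

Note: This equals the direct transition 11 → 2: 82.2245 eV ✓
Energy is conserved regardless of the path taken.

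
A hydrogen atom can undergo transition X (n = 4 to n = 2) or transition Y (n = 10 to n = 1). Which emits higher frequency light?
10 → 1

Calculate the energy for each transition:

Transition 4 → 2:
ΔE₁ = |E_2 - E_4| = |-13.6057/2² - (-13.6057/4²)|
ΔE₁ = |-3.4014250000 - (-0.8503562500)| = 2.5510688 eV

Transition 10 → 1:
ΔE₂ = |E_1 - E_10| = |-13.6057/1² - (-13.6057/10²)|
ΔE₂ = |-13.6057000000 - (-0.1360570000)| = 13.4696430 eV

Since 13.4696430 eV > 2.5510688 eV, the transition 10 → 1 emits the more energetic photon.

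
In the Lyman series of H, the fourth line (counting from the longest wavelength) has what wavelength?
94.923451 nm

The lines of a series are numbered from the longest wavelength (smallest ΔE) outward; the fourth line is the transition from n = n_f + 4 to n_f.
The Lyman series has all transitions ending at n_f = 1.

For H, the fourth line (δ-line) is the jump from n = 5 to n = 1:
E_5 = -13.6057 / 5² = -0.54422800 eV
E_1 = -13.6057 / 1² = -13.60570000 eV
ΔE = E_5 - E_1 = 13.06147200 eV

λ = hc/E = 1239.84 eV·nm / 13.06147200 eV
λ = 94.923451 nm

This is the δ-line of the Lyman series in H.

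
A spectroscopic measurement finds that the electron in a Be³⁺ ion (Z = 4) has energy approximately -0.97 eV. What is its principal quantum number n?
n = 15

The exact energy levels follow E_n = -13.6057 Z² / n² eV with Z = 4.

The measured value (-0.97 eV) is reported to only 2 significant figures, so we must test candidate n values and see which one matches to that precision.

Candidate energies:
  n = 13:  E = -13.6057 × 4² / 13² = -1.28811 eV
  n = 14:  E = -13.6057 × 4² / 14² = -1.11067 eV
  n = 15:  E = -13.6057 × 4² / 15² = -0.96752 eV  ← matches
  n = 16:  E = -13.6057 × 4² / 16² = -0.85036 eV
  n = 17:  E = -13.6057 × 4² / 17² = -0.75326 eV

Checking against the measurement of -0.97 eV (2 sig figs), only n = 15 agrees:
E_15 = -0.96752 eV, which rounds to -0.97 eV ✓

Therefore n = 15.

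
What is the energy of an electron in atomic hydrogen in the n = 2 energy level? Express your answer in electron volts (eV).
-3.4014 eV

The energy levels of a hydrogen-like atom are given by:
E_n = -13.6057 eV / n²

For n = 2:
E_2 = -13.6057 eV / 2²
E_2 = -13.6057 eV / 4
E_2 = -3.4014 eV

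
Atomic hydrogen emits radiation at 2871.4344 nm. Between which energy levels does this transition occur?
n = 11 → n = 5

First, find the photon energy from the wavelength (hc = 1239.84 eV·nm):
E = hc/λ = 1239.84 eV·nm / 2871.4344 nm = 0.43178420 eV

The energy levels of hydrogen satisfy E_n = -13.6057 / n² eV, so an emission n_i → n_f releases
ΔE = 13.6057 × (1/n_f² − 1/n_i²) eV.

Setting ΔE equal to the photon energy:
1/n_f² − 1/n_i² = 0.43178420 / 13.6057 = 0.031735537

Since 1/n_i² must be positive, we need 1/n_f² > 0.031735537, i.e. n_f ≤ 5. For each allowed n_f, solve n_i = (1/n_f² − 0.031735537)^(−1/2) and check whether it is a whole number:
  n_f = 1: 1/n_i² = 1.000000000 − 0.031735537 = 0.968264463 → n_i = 1.016  (not an integer) ✗
  n_f = 2: 1/n_i² = 0.250000000 − 0.031735537 = 0.218264463 → n_i = 2.140  (not an integer) ✗
  n_f = 3: 1/n_i² = 0.111111111 − 0.031735537 = 0.079375574 → n_i = 3.549  (not an integer) ✗
  n_f = 4: 1/n_i² = 0.062500000 − 0.031735537 = 0.030764463 → n_i = 5.701  (not an integer) ✗
  n_f = 5: 1/n_i² = 0.040000000 − 0.031735537 = 0.008264463 → n_i = 11.000  → integer, n_i = 11 ✓

Only n_f = 5 gives an integer upper level, n_i = 11.

The transition is from n = 11 to n = 5 (emission).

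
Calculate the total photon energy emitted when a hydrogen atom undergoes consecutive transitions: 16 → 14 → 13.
0.02736 eV

The energy levels of hydrogen are E_n = -13.6057 / n² eV.

First transition (16 → 14):
ΔE₁ = |E_14 - E_16|
ΔE₁ = |-0.06941683673 - (-0.05314726563)| = 0.01626957 eV

Second transition (14 → 13):
ΔE₂ = |E_13 - E_14|
ΔE₂ = |-0.08050710059 - (-0.06941683673)| = 0.01109026 eV

Total energy released:
E_total = ΔE₁ + ΔE₂ = 0.01626957 + 0.01109026 = 0.02736 eV

Note: This equals the direct transition 16 → 13: 0.02736 eV ✓
Energy is conserved regardless of the path taken.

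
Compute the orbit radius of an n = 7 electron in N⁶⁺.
0.370424 nm (or 3.704240 Å)

The Bohr radius formula is:
r_n = n² a₀ / Z

where a₀ = 0.052917721 nm is the Bohr radius.

For N⁶⁺ (Z = 7) at n = 7:
r_7 = 7² × 0.052917721 nm / 7
r_7 = 49 × 0.052917721 nm / 7
r_7 = 2.5929683 nm / 7
r_7 = 0.370424 nm

The electron orbits at approximately 0.370424 nm from the nucleus.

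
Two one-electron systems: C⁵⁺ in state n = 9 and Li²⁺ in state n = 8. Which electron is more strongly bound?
C⁵⁺ at n = 9 (E = -6.046978 eV)

Using E_n = -13.6057 Z² / n² eV:

C⁵⁺ (Z = 6) at n = 9:
E = -13.6057 × 6² / 9² = -13.6057 × 36 / 81 = -6.046977778 eV

Li²⁺ (Z = 3) at n = 8:
E = -13.6057 × 3² / 8² = -13.6057 × 9 / 64 = -1.913301563 eV

Since -6.046977778 eV < -1.913301563 eV,
C⁵⁺ at n = 9 is more tightly bound (requires more energy to ionize).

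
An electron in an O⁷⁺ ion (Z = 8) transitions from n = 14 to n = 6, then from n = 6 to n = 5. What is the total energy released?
30.388 eV

The energy levels of O⁷⁺ are E_n = -13.6057 × 8² / n² eV.

First transition (14 → 6):
ΔE₁ = |E_6 - E_14|
ΔE₁ = |-24.187911111 - (-4.442677551)| = 19.745234 eV

Second transition (6 → 5):
ΔE₂ = |E_5 - E_6|
ΔE₂ = |-34.830592000 - (-24.187911111)| = 10.642681 eV

Total energy released:
E_total = ΔE₁ + ΔE₂ = 19.745234 + 10.642681 = 30.388 eV

Note: This equals the direct transition 14 → 5: 30.388 eV ✓
Energy is conserved regardless of the path taken.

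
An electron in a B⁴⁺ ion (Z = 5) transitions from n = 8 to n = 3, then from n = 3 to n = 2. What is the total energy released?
79.72 eV

The energy levels of B⁴⁺ are E_n = -13.6057 × 5² / n² eV.

First transition (8 → 3):
ΔE₁ = |E_3 - E_8|
ΔE₁ = |-37.79361111 - (-5.31472656)| = 32.47888 eV

Second transition (3 → 2):
ΔE₂ = |E_2 - E_3|
ΔE₂ = |-85.03562500 - (-37.79361111)| = 47.24201 eV

Total energy released:
E_total = ΔE₁ + ΔE₂ = 32.47888 + 47.24201 = 79.72 eV

Note: This equals the direct transition 8 → 2: 79.72 eV ✓
Energy is conserved regardless of the path taken.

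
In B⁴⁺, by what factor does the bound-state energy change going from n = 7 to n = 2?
12.250

Using E_n = -13.6057 Z² / n² eV with Z = 5:

E_2 = -13.6057 × 5² / 2² = -340.1425 / 4 = -85.035625000 eV
E_7 = -13.6057 × 5² / 7² = -340.1425 / 49 = -6.941683673 eV

The ratio is:
E_2/E_7 = (-85.035625000) / (-6.941683673)
E_2/E_7 = (-340.1425/4) / (-340.1425/49)
E_2/E_7 = 49/4
E_2/E_7 = 12.250
(Note: the Z² factors cancel in the ratio.)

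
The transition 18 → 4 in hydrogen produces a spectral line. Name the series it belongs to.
Brackett series

The spectral series in hydrogen are named based on the final (lower) energy level:
- Lyman series: n_final = 1 (ultraviolet)
- Balmer series: n_final = 2 (visible/near-UV)
- Paschen series: n_final = 3 (infrared)
- Brackett series: n_final = 4 (infrared)
- Pfund series: n_final = 5 (far infrared)

Since this transition ends at n = 4, it belongs to the Brackett series.

For reference, this 18 → 4 line has photon energy
ΔE = 13.6057 eV × (1/4² - 1/18²) = 0.808363349 eV,
corresponding to wavelength λ = hc/ΔE = 1239.84 eV·nm / 0.808363349 eV = 1533.766 nm in the infrared region.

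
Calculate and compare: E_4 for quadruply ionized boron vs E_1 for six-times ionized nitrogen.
N⁶⁺ at n = 1 (E = -666.68 eV)

Using E_n = -13.6057 Z² / n² eV:

B⁴⁺ (Z = 5) at n = 4:
E = -13.6057 × 5² / 4² = -13.6057 × 25 / 16 = -21.25891 eV

N⁶⁺ (Z = 7) at n = 1:
E = -13.6057 × 7² / 1² = -13.6057 × 49 / 1 = -666.67930 eV

Since -666.67930 eV < -21.25891 eV,
N⁶⁺ at n = 1 is more tightly bound (requires more energy to ionize).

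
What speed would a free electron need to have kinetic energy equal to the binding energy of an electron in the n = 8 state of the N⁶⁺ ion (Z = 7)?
1.9142e+06 m/s (or 0.63852% of c)

The binding energy at n = 8 for N⁶⁺ is:
E_8 = -13.6057 × 7²/8² = -10.4168641 eV
|E_8| = 10.4168641 eV

Convert to Joules:
KE = 10.4168641 eV × (1.602177 × 10⁻¹⁹ J/eV) = 1.668966e-18 J

Using KE = ½mv²:
v = √(2·KE/m_e)
v = √(2 × 1.668966e-18 J / 9.10938 × 10⁻³¹ kg)
v = 1.9142e+06 m/s

This is approximately 0.63852% the speed of light.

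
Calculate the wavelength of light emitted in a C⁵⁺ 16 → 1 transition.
2.541 nm

First, find the transition energy using E_n = -13.6057 Z² / n² eV:
E_16 = -13.6057 × 6² / 16² = -1.91330 eV
E_1 = -13.6057 × 6² / 1² = -489.80520 eV

Photon energy: |ΔE| = |E_1 - E_16| = 487.89190 eV

Convert to wavelength using E = hc/λ with hc = 1239.84 eV·nm:
λ = hc/E = 1239.84 eV·nm / 487.89190 eV
λ = 2.541 nm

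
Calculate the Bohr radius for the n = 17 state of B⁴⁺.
3.0586 nm (or 30.5864 Å)

The Bohr radius formula is:
r_n = n² a₀ / Z

where a₀ = 0.0529177 nm is the Bohr radius.

For B⁴⁺ (Z = 5) at n = 17:
r_17 = 17² × 0.0529177 nm / 5
r_17 = 289 × 0.0529177 nm / 5
r_17 = 15.29322 nm / 5
r_17 = 3.0586 nm

The electron orbits at approximately 3.0586 nm from the nucleus.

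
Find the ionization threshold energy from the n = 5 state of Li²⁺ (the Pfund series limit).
4.8981 eV

The series limit corresponds to the transition from n = ∞ to n = 5.
This is the highest energy (shortest wavelength) transition in the Pfund series.

E_∞ = 0 eV
E_5 = -13.6057 × 3² / 5² = -4.8981 eV

Energy at series limit:
ΔE = E_∞ - E_5 = 0 - (-4.8981) = 4.8981 eV

This energy equals the ionization energy from the n = 5 state of Li²⁺.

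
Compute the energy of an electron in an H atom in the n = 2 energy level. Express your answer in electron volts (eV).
-3.401 eV

The energy levels of a hydrogen-like atom are given by:
E_n = -13.6057 eV / n²

For n = 2:
E_2 = -13.6057 eV / 2²
E_2 = -13.6057 eV / 4
E_2 = -3.401 eV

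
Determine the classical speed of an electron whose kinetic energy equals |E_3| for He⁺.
1.45846e+06 m/s (or 0.486% of c)

The binding energy at n = 3 for He⁺ is:
E_3 = -13.6057 × 2²/3² = -6.04697778 eV
|E_3| = 6.04697778 eV

Convert to Joules:
KE = 6.04697778 eV × (1.602177 × 10⁻¹⁹ J/eV) = 9.6883287e-19 J

Using KE = ½mv²:
v = √(2·KE/m_e)
v = √(2 × 9.6883287e-19 J / 9.10938 × 10⁻³¹ kg)
v = 1.45846e+06 m/s

This is approximately 0.486% the speed of light.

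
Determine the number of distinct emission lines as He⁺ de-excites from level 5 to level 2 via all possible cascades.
6

The electron can occupy levels n = 2, 3, ..., 5 during de-excitation — that is m = 5 - 2 + 1 = 4 distinct levels.

The number of distinct spectral lines equals the number of ways to choose 2 of these m levels (each pair gives one possible emission transition):

Number of lines = m(m-1)/2 = 4×3/2 = 6

These correspond to all possible transitions between the 4 levels:
5 → 4, 5 → 3, 5 → 2, 4 → 3, 4 → 2, 3 → 2

Each transition produces a photon with a unique energy (and thus wavelength). This count does not depend on Z.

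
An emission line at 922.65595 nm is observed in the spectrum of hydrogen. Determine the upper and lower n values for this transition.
n = 9 → n = 3

First, find the photon energy from the wavelength (hc = 1239.84 eV·nm):
E = hc/λ = 1239.84 eV·nm / 922.65595 nm = 1.3437728 eV

The energy levels of hydrogen satisfy E_n = -13.6057 / n² eV, so an emission n_i → n_f releases
ΔE = 13.6057 × (1/n_f² − 1/n_i²) eV.

Setting ΔE equal to the photon energy:
1/n_f² − 1/n_i² = 1.3437728 / 13.6057 = 0.098765429

Since 1/n_i² must be positive, we need 1/n_f² > 0.098765429, i.e. n_f ≤ 3. For each allowed n_f, solve n_i = (1/n_f² − 0.098765429)^(−1/2) and check whether it is a whole number:
  n_f = 1: 1/n_i² = 1.000000000 − 0.098765429 = 0.901234571 → n_i = 1.053  (not an integer) ✗
  n_f = 2: 1/n_i² = 0.250000000 − 0.098765429 = 0.151234571 → n_i = 2.571  (not an integer) ✗
  n_f = 3: 1/n_i² = 0.111111111 − 0.098765429 = 0.012345682 → n_i = 9.000  → integer, n_i = 9 ✓

Only n_f = 3 gives an integer upper level, n_i = 9.

The transition is from n = 9 to n = 3 (emission).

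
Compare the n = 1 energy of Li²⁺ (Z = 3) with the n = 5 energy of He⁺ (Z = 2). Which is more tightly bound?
Li²⁺ at n = 1 (E = -122.451 eV)

Using E_n = -13.6057 Z² / n² eV:

Li²⁺ (Z = 3) at n = 1:
E = -13.6057 × 3² / 1² = -13.6057 × 9 / 1 = -122.451300 eV

He⁺ (Z = 2) at n = 5:
E = -13.6057 × 2² / 5² = -13.6057 × 4 / 25 = -2.176912 eV

Since -122.451300 eV < -2.176912 eV,
Li²⁺ at n = 1 is more tightly bound (requires more energy to ionize).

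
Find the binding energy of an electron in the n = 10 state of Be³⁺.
2.177 eV

The ionization energy is the energy needed to remove the electron completely (n → ∞).

For a hydrogen-like ion with Z = 4, E_n = -13.6057 Z² / n² eV.

At n = 10: E_10 = -13.6057 × 4² / 10² = -2.176912 eV
At n = ∞: E_∞ = 0 eV

Ionization energy = E_∞ - E_10 = 0 - (-2.176912) = 2.176912 eV
Ionization energy ≈ 2.177 eV

This is also called the binding energy of the electron in state n = 10.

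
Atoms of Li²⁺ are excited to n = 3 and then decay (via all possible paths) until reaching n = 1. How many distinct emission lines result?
3

The electron can occupy levels n = 1, 2, ..., 3 during de-excitation — that is m = 3 - 1 + 1 = 3 distinct levels.

The number of distinct spectral lines equals the number of ways to choose 2 of these m levels (each pair gives one possible emission transition):

Number of lines = m(m-1)/2 = 3×2/2 = 3

These correspond to all possible transitions between the 3 levels:
3 → 2, 3 → 1, 2 → 1

Each transition produces a photon with a unique energy (and thus wavelength). This count does not depend on Z.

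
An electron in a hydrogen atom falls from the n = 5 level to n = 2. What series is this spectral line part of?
Balmer series

The spectral series in hydrogen are named based on the final (lower) energy level:
- Lyman series: n_final = 1 (ultraviolet)
- Balmer series: n_final = 2 (visible/near-UV)
- Paschen series: n_final = 3 (infrared)
- Brackett series: n_final = 4 (infrared)
- Pfund series: n_final = 5 (far infrared)

Since this transition ends at n = 2, it belongs to the Balmer series.

For reference, this 5 → 2 line has photon energy
ΔE = 13.6057 eV × (1/2² - 1/5²) = 2.8571970000 eV,
corresponding to wavelength λ = hc/ΔE = 1239.84 eV·nm / 2.8571970000 eV = 433.935777 nm in the visible/near-UV region.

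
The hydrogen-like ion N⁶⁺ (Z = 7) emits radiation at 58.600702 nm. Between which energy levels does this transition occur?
n = 11 → n = 5

First, find the photon energy from the wavelength (hc = 1239.84 eV·nm):
E = hc/λ = 1239.84 eV·nm / 58.600702 nm = 21.157426 eV

The energy levels of N⁶⁺ satisfy E_n = -13.6057 × 7² / n² eV, so an emission n_i → n_f releases
ΔE = 13.6057 × 7² × (1/n_f² − 1/n_i²) eV.

Setting ΔE equal to the photon energy:
1/n_f² − 1/n_i² = 21.157426 / (13.6057 × 7²) = 0.031735538

Since 1/n_i² must be positive, we need 1/n_f² > 0.031735538, i.e. n_f ≤ 5. For each allowed n_f, solve n_i = (1/n_f² − 0.031735538)^(−1/2) and check whether it is a whole number:
  n_f = 1: 1/n_i² = 1.000000000 − 0.031735538 = 0.968264462 → n_i = 1.016  (not an integer) ✗
  n_f = 2: 1/n_i² = 0.250000000 − 0.031735538 = 0.218264462 → n_i = 2.140  (not an integer) ✗
  n_f = 3: 1/n_i² = 0.111111111 − 0.031735538 = 0.079375573 → n_i = 3.549  (not an integer) ✗
  n_f = 4: 1/n_i² = 0.062500000 − 0.031735538 = 0.030764462 → n_i = 5.701  (not an integer) ✗
  n_f = 5: 1/n_i² = 0.040000000 − 0.031735538 = 0.008264462 → n_i = 11.000  → integer, n_i = 11 ✓

Only n_f = 5 gives an integer upper level, n_i = 11.

The transition is from n = 11 to n = 5 (emission).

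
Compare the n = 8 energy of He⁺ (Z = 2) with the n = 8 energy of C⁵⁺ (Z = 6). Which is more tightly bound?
C⁵⁺ at n = 8 (E = -7.65321 eV)

Using E_n = -13.6057 Z² / n² eV:

He⁺ (Z = 2) at n = 8:
E = -13.6057 × 2² / 8² = -13.6057 × 4 / 64 = -0.85035625 eV

C⁵⁺ (Z = 6) at n = 8:
E = -13.6057 × 6² / 8² = -13.6057 × 36 / 64 = -7.65320625 eV

Since -7.65320625 eV < -0.85035625 eV,
C⁵⁺ at n = 8 is more tightly bound (requires more energy to ionize).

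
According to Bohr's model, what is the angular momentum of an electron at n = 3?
3.16372e-34 J·s (or 3ℏ)

In the Bohr model, angular momentum is quantized:
L = nℏ

where ℏ = h/(2π) = 1.0545718e-34 J·s

For n = 3:
L = 3 × 1.0545718e-34 J·s
L = 3.16372e-34 J·s

This can also be written as L = 3ℏ.
The angular momentum is an integer multiple of the reduced Planck constant.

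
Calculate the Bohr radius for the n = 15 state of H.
11.90649 nm (or 119.06487 Å)

The Bohr radius formula is:
r_n = n² a₀ / Z

where a₀ = 0.05291772 nm is the Bohr radius.

For H (Z = 1) at n = 15:
r_15 = 15² × 0.05291772 nm / 1
r_15 = 225 × 0.05291772 nm / 1
r_15 = 11.906487 nm / 1
r_15 = 11.90649 nm

The electron orbits at approximately 11.90649 nm from the nucleus.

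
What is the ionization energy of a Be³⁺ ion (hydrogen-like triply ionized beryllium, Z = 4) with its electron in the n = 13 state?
1.288114 eV

The ionization energy is the energy needed to remove the electron completely (n → ∞).

For a hydrogen-like ion with Z = 4, E_n = -13.6057 Z² / n² eV.

At n = 13: E_13 = -13.6057 × 4² / 13² = -1.288113609 eV
At n = ∞: E_∞ = 0 eV

Ionization energy = E_∞ - E_13 = 0 - (-1.288113609) = 1.288113609 eV
Ionization energy ≈ 1.288114 eV

This is also called the binding energy of the electron in state n = 13.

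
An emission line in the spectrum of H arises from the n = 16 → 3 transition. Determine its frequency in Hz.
3.53e+14 Hz

First, find the transition energy:
E_16 = -13.6057 / 16² = -0.0531473 eV
E_3 = -13.6057 / 3² = -1.5117444 eV
|ΔE| = |E_3 - E_16| = 1.4585971 eV

Convert to Joules: E = 1.4585971 eV × (1.602177 × 10⁻¹⁹ J/eV) = 2.3369e-19 J

Using E = hf:
f = E/h = 2.3369e-19 J / (6.62607 × 10⁻³⁴ J·s)
f = 3.53e+14 Hz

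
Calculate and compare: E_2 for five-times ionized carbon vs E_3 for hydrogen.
C⁵⁺ at n = 2 (E = -122.45 eV)

Using E_n = -13.6057 Z² / n² eV:

C⁵⁺ (Z = 6) at n = 2:
E = -13.6057 × 6² / 2² = -13.6057 × 36 / 4 = -122.45130 eV

H (Z = 1) at n = 3:
E = -13.6057 × 1² / 3² = -13.6057 × 1 / 9 = -1.51174 eV

Since -122.45130 eV < -1.51174 eV,
C⁵⁺ at n = 2 is more tightly bound (requires more energy to ionize).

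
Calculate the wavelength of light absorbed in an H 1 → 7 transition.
93.0250 nm

First, find the transition energy using E_n = -13.6057 / n² eV:
E_1 = -13.6057 / 1² = -13.605700 eV
E_7 = -13.6057 / 7² = -0.277667 eV

Photon energy: |ΔE| = |E_7 - E_1| = 13.328033 eV

Convert to wavelength using E = hc/λ with hc = 1239.84 eV·nm:
λ = hc/E = 1239.84 eV·nm / 13.328033 eV
λ = 93.0250 nm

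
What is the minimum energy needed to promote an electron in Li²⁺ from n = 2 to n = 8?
28.699523 eV

The energy levels of a hydrogen-like atom are E_n = -13.6057 Z² eV / n².

Energy at n = 2: E_2 = -13.6057 × 3² / 2² = -30.612825000 eV
Energy at n = 8: E_8 = -13.6057 × 3² / 8² = -1.913301563 eV

The excitation energy is the difference:
ΔE = E_8 - E_2
ΔE = -1.913301563 - (-30.612825000)
ΔE = 28.699523 eV

Since this is positive, energy must be absorbed (photon absorption).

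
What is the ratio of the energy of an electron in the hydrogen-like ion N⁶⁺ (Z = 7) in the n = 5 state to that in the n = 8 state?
2.56

Using E_n = -13.6057 Z² / n² eV with Z = 7:

E_5 = -13.6057 × 7² / 5² = -666.6793 / 25 = -26.66717200 eV
E_8 = -13.6057 × 7² / 8² = -666.6793 / 64 = -10.41686406 eV

The ratio is:
E_5/E_8 = (-26.66717200) / (-10.41686406)
E_5/E_8 = (-666.6793/25) / (-666.6793/64)
E_5/E_8 = 64/25
E_5/E_8 = 2.56
(Note: the Z² factors cancel in the ratio.)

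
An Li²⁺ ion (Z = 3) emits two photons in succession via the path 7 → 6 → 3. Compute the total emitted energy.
11.1067 eV

The energy levels of Li²⁺ are E_n = -13.6057 × 3² / n² eV.

First transition (7 → 6):
ΔE₁ = |E_6 - E_7|
ΔE₁ = |-3.4014250000 - (-2.4990061224)| = 0.9024189 eV

Second transition (6 → 3):
ΔE₂ = |E_3 - E_6|
ΔE₂ = |-13.6057000000 - (-3.4014250000)| = 10.2042750 eV

Total energy released:
E_total = ΔE₁ + ΔE₂ = 0.9024189 + 10.2042750 = 11.1067 eV

Note: This equals the direct transition 7 → 3: 11.1067 eV ✓
Energy is conserved regardless of the path taken.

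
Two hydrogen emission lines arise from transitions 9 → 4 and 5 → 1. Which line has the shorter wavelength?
5 → 1

Calculate the energy for each transition:

Transition 9 → 4:
ΔE₁ = |E_4 - E_9| = |-13.6057/4² - (-13.6057/9²)|
ΔE₁ = |-0.85035625000 - (-0.16797160494)| = 0.68238465 eV

Transition 5 → 1:
ΔE₂ = |E_1 - E_5| = |-13.6057/1² - (-13.6057/5²)|
ΔE₂ = |-13.60570000000 - (-0.54422800000)| = 13.06147200 eV

Since 13.06147200 eV > 0.68238465 eV, the transition 5 → 1 emits the more energetic photon.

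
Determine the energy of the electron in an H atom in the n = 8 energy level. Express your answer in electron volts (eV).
-0.212589 eV

The energy levels of a hydrogen-like atom are given by:
E_n = -13.6057 eV / n²

For n = 8:
E_8 = -13.6057 eV / 8²
E_8 = -13.6057 eV / 64
E_8 = -0.212589 eV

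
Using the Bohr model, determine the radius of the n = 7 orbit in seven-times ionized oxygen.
0.3241 nm (or 3.2412 Å)

The Bohr radius formula is:
r_n = n² a₀ / Z

where a₀ = 0.0529177 nm is the Bohr radius.

For O⁷⁺ (Z = 8) at n = 7:
r_7 = 7² × 0.0529177 nm / 8
r_7 = 49 × 0.0529177 nm / 8
r_7 = 2.59297 nm / 8
r_7 = 0.3241 nm

The electron orbits at approximately 0.3241 nm from the nucleus.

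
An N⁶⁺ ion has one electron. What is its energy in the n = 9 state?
-8.231 eV

For hydrogen-like ions, the energy levels scale with Z²:
E_n = -13.6057 Z² / n² eV

For N⁶⁺ (Z = 7) at n = 9:
E_9 = -13.6057 × 7² / 9²
E_9 = -13.6057 × 49 / 81
E_9 = -666.6793 / 81
E_9 = -8.231 eV

The energy is 49 times more negative than hydrogen at the same n due to the stronger nuclear charge.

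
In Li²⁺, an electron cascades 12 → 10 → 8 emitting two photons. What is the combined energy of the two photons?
1.0629 eV

The energy levels of Li²⁺ are E_n = -13.6057 × 3² / n² eV.

First transition (12 → 10):
ΔE₁ = |E_10 - E_12|
ΔE₁ = |-1.2245130000 - (-0.8503562500)| = 0.3741568 eV

Second transition (10 → 8):
ΔE₂ = |E_8 - E_10|
ΔE₂ = |-1.9133015625 - (-1.2245130000)| = 0.6887886 eV

Total energy released:
E_total = ΔE₁ + ΔE₂ = 0.3741568 + 0.6887886 = 1.0629 eV

Note: This equals the direct transition 12 → 8: 1.0629 eV ✓
Energy is conserved regardless of the path taken.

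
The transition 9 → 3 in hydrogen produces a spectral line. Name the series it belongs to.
Paschen series

The spectral series in hydrogen are named based on the final (lower) energy level:
- Lyman series: n_final = 1 (ultraviolet)
- Balmer series: n_final = 2 (visible/near-UV)
- Paschen series: n_final = 3 (infrared)
- Brackett series: n_final = 4 (infrared)
- Pfund series: n_final = 5 (far infrared)

Since this transition ends at n = 3, it belongs to the Paschen series.

For reference, this 9 → 3 line has photon energy
ΔE = 13.6057 eV × (1/3² - 1/9²) = 1.3437728 eV,
corresponding to wavelength λ = hc/ΔE = 1239.84 eV·nm / 1.3437728 eV = 922.656 nm in the infrared region.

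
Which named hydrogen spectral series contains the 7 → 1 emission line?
Lyman series

The spectral series in hydrogen are named based on the final (lower) energy level:
- Lyman series: n_final = 1 (ultraviolet)
- Balmer series: n_final = 2 (visible/near-UV)
- Paschen series: n_final = 3 (infrared)
- Brackett series: n_final = 4 (infrared)
- Pfund series: n_final = 5 (far infrared)

Since this transition ends at n = 1, it belongs to the Lyman series.

For reference, this 7 → 1 line has photon energy
ΔE = 13.6057 eV × (1/1² - 1/7²) = 13.32803 eV,
corresponding to wavelength λ = hc/ΔE = 1239.84 eV·nm / 13.32803 eV = 93.025 nm in the ultraviolet region.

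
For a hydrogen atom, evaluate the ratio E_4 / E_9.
5.0625

Using E_n = -13.6057 Z² / n² eV with Z = 1:

E_4 = -13.6057 / 4² = -13.6057 / 16 = -0.850356250 eV
E_9 = -13.6057 / 9² = -13.6057 / 81 = -0.167971605 eV

The ratio is:
E_4/E_9 = (-0.850356250) / (-0.167971605)
E_4/E_9 = (-13.6057/16) / (-13.6057/81)
E_4/E_9 = 81/16
E_4/E_9 = 5.0625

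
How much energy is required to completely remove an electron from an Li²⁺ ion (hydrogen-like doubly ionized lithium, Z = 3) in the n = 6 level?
3.401 eV

The ionization energy is the energy needed to remove the electron completely (n → ∞).

For a hydrogen-like ion with Z = 3, E_n = -13.6057 Z² / n² eV.

At n = 6: E_6 = -13.6057 × 3² / 6² = -3.401425 eV
At n = ∞: E_∞ = 0 eV

Ionization energy = E_∞ - E_6 = 0 - (-3.401425) = 3.401425 eV
Ionization energy ≈ 3.401 eV

This is also called the binding energy of the electron in state n = 6.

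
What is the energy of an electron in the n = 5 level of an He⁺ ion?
-2.17691 eV

For hydrogen-like ions, the energy levels scale with Z²:
E_n = -13.6057 Z² / n² eV

For He⁺ (Z = 2) at n = 5:
E_5 = -13.6057 × 2² / 5²
E_5 = -13.6057 × 4 / 25
E_5 = -54.4228 / 25
E_5 = -2.17691 eV

The energy is 4 times more negative than hydrogen at the same n due to the stronger nuclear charge.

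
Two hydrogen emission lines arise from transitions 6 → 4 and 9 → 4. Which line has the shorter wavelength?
9 → 4

Calculate the energy for each transition:

Transition 6 → 4:
ΔE₁ = |E_4 - E_6| = |-13.6057/4² - (-13.6057/6²)|
ΔE₁ = |-0.850356250000 - (-0.377936111111)| = 0.472420139 eV

Transition 9 → 4:
ΔE₂ = |E_4 - E_9| = |-13.6057/4² - (-13.6057/9²)|
ΔE₂ = |-0.850356250000 - (-0.167971604938)| = 0.682384645 eV

Since 0.682384645 eV > 0.472420139 eV, the transition 9 → 4 emits the more energetic photon.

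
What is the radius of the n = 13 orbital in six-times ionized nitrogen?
1.2776 nm (or 12.7758 Å)

The Bohr radius formula is:
r_n = n² a₀ / Z

where a₀ = 0.0529177 nm is the Bohr radius.

For N⁶⁺ (Z = 7) at n = 13:
r_13 = 13² × 0.0529177 nm / 7
r_13 = 169 × 0.0529177 nm / 7
r_13 = 8.94309 nm / 7
r_13 = 1.2776 nm

The electron orbits at approximately 1.2776 nm from the nucleus.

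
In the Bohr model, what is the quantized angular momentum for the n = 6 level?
6.33e-34 J·s (or 6ℏ)

In the Bohr model, angular momentum is quantized:
L = nℏ

where ℏ = h/(2π) = 1.0546e-34 J·s

For n = 6:
L = 6 × 1.0546e-34 J·s
L = 6.33e-34 J·s

This can also be written as L = 6ℏ.
The angular momentum is an integer multiple of the reduced Planck constant.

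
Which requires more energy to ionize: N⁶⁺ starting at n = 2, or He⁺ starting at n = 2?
N⁶⁺ at n = 2 (E = -166.67 eV)

Using E_n = -13.6057 Z² / n² eV:

N⁶⁺ (Z = 7) at n = 2:
E = -13.6057 × 7² / 2² = -13.6057 × 49 / 4 = -166.66983 eV

He⁺ (Z = 2) at n = 2:
E = -13.6057 × 2² / 2² = -13.6057 × 4 / 4 = -13.60570 eV

Since -166.66983 eV < -13.60570 eV,
N⁶⁺ at n = 2 is more tightly bound (requires more energy to ionize).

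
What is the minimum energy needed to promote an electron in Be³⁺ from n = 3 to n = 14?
23.077 eV

The energy levels of a hydrogen-like atom are E_n = -13.6057 Z² eV / n².

Energy at n = 3: E_3 = -13.6057 × 4² / 3² = -24.187911 eV
Energy at n = 14: E_14 = -13.6057 × 4² / 14² = -1.110669 eV

The excitation energy is the difference:
ΔE = E_14 - E_3
ΔE = -1.110669 - (-24.187911)
ΔE = 23.077 eV

Since this is positive, energy must be absorbed (photon absorption).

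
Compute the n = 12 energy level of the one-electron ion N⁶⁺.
-4.6297 eV

For hydrogen-like ions, the energy levels scale with Z²:
E_n = -13.6057 Z² / n² eV

For N⁶⁺ (Z = 7) at n = 12:
E_12 = -13.6057 × 7² / 12²
E_12 = -13.6057 × 49 / 144
E_12 = -666.6793 / 144
E_12 = -4.6297 eV

The energy is 49 times more negative than hydrogen at the same n due to the stronger nuclear charge.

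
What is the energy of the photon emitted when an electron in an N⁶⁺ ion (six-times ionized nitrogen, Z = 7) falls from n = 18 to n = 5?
24.6095 eV

The energy levels are E_n = -13.6057 Z² eV / n².

Energy at n = 18: E_18 = -13.6057 × 7² / 18² = -2.0576522 eV
Energy at n = 5: E_5 = -13.6057 × 7² / 5² = -26.6671720 eV

For emission (electron falling to lower state), the photon energy is:
E_photon = E_18 - E_5 = |-2.0576522 - (-26.6671720)|
E_photon = 24.6095 eV

This energy is carried away by the emitted photon.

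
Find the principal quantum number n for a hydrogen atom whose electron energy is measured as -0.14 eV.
n = 10

The exact energy levels follow E_n = -13.6057 eV / n².

The measured value (-0.14 eV) is reported to only 2 significant figures, so we must test candidate n values and see which one matches to that precision.

Candidate energies:
  n = 8:  E = -13.6057/8² = -0.212589 eV
  n = 9:  E = -13.6057/9² = -0.167972 eV
  n = 10:  E = -13.6057/10² = -0.136057 eV  ← matches
  n = 11:  E = -13.6057/11² = -0.112444 eV
  n = 12:  E = -13.6057/12² = -0.094484 eV

Checking against the measurement of -0.14 eV (2 sig figs), only n = 10 agrees:
E_10 = -0.136057 eV, which rounds to -0.14 eV ✓

Therefore n = 10.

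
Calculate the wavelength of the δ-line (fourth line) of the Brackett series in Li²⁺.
216.003587 nm

The lines of a series are numbered from the longest wavelength (smallest ΔE) outward; the fourth line is the transition from n = n_f + 4 to n_f.
The Brackett series has all transitions ending at n_f = 4.

For Li²⁺ (Z = 3), the fourth line (δ-line) is the jump from n = 8 to n = 4:
E_8 = -13.6057 × 3² / 8² = -1.9133015625 eV
E_4 = -13.6057 × 3² / 4² = -7.6532062500 eV
ΔE = E_8 - E_4 = 5.7399046875 eV

λ = hc/E = 1239.84 eV·nm / 5.7399046875 eV
λ = 216.003587 nm

This is the δ-line of the Brackett series in Li²⁺.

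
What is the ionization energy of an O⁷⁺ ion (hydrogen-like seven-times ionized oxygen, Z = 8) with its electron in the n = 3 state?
96.752 eV

The ionization energy is the energy needed to remove the electron completely (n → ∞).

For a hydrogen-like ion with Z = 8, E_n = -13.6057 Z² / n² eV.

At n = 3: E_3 = -13.6057 × 8² / 3² = -96.751644 eV
At n = ∞: E_∞ = 0 eV

Ionization energy = E_∞ - E_3 = 0 - (-96.751644) = 96.751644 eV
Ionization energy ≈ 96.752 eV

This is also called the binding energy of the electron in state n = 3.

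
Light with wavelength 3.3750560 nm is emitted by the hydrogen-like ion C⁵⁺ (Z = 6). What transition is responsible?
n = 2 → n = 1

First, find the photon energy from the wavelength (hc = 1239.84 eV·nm):
E = hc/λ = 1239.84 eV·nm / 3.3750560 nm = 367.35390 eV

The energy levels of C⁵⁺ satisfy E_n = -13.6057 × 6² / n² eV, so an emission n_i → n_f releases
ΔE = 13.6057 × 6² × (1/n_f² − 1/n_i²) eV.

Setting ΔE equal to the photon energy:
1/n_f² − 1/n_i² = 367.35390 / (13.6057 × 6²) = 0.75000000

Since 1/n_i² must be positive, we need 1/n_f² > 0.75000000, i.e. n_f ≤ 1. For each allowed n_f, solve n_i = (1/n_f² − 0.75000000)^(−1/2) and check whether it is a whole number:
  n_f = 1: 1/n_i² = 1.00000000 − 0.75000000 = 0.25000000 → n_i = 2.000  → integer, n_i = 2 ✓

Only n_f = 1 gives an integer upper level, n_i = 2.

The transition is from n = 2 to n = 1 (emission).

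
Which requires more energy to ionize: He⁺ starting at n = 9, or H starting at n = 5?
He⁺ at n = 9 (E = -0.67189 eV)

Using E_n = -13.6057 Z² / n² eV:

He⁺ (Z = 2) at n = 9:
E = -13.6057 × 2² / 9² = -13.6057 × 4 / 81 = -0.67188642 eV

H (Z = 1) at n = 5:
E = -13.6057 × 1² / 5² = -13.6057 × 1 / 25 = -0.54422800 eV

Since -0.67188642 eV < -0.54422800 eV,
He⁺ at n = 9 is more tightly bound (requires more energy to ionize).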